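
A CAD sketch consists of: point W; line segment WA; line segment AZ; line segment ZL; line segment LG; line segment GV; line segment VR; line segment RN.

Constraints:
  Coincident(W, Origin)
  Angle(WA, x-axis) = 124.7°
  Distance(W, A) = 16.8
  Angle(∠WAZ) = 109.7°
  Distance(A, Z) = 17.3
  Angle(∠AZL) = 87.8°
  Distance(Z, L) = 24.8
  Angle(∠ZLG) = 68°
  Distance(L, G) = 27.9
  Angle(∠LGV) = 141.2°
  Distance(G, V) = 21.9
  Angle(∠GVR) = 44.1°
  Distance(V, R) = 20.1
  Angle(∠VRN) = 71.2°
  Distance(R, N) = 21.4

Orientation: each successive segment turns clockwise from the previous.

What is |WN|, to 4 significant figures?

7.591

W is at the origin; WA runs at 124.7° with length 16.8, so A = (-9.564, 13.81). ∠WAZ = 109.7° gives AZ at 54.40° from the x-axis; with |AZ| = 17.3, Z = (0.5068, 27.88). ∠AZL = 87.8° gives ZL at -37.80° from the x-axis; with |ZL| = 24.8, L = (20.10, 12.68). ∠ZLG = 68.0° gives LG at -149.8° from the x-axis; with |LG| = 27.9, G = (-4.011, -1.356). ∠LGV = 141.2° gives GV at 171.4° from the x-axis; with |GV| = 21.9, V = (-25.66, 1.919). ∠GVR = 44.1° gives VR at 35.50° from the x-axis; with |VR| = 20.1, R = (-9.301, 13.59). ∠VRN = 71.2° gives RN at -73.30° from the x-axis; with |RN| = 21.4, N = (-3.151, -6.906). Then |WN| = |N − W| = 7.591.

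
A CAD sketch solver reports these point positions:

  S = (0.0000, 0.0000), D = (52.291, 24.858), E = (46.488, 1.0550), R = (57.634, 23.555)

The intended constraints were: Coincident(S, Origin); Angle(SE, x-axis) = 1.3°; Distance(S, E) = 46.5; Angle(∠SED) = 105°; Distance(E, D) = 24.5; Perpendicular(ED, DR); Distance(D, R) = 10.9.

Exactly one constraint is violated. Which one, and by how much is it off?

Distance(D, R) = 10.9 — off by 5.40.

S = (0.00, 0.00) ✓; SE at 1.300° ✓; |SE| = 46.50 ✓; ∠SED = 105.0° ✓; |ED| = 24.50 ✓; ∠(ED, DR) = 90.00° ✓; |DR| = 5.500 ✗.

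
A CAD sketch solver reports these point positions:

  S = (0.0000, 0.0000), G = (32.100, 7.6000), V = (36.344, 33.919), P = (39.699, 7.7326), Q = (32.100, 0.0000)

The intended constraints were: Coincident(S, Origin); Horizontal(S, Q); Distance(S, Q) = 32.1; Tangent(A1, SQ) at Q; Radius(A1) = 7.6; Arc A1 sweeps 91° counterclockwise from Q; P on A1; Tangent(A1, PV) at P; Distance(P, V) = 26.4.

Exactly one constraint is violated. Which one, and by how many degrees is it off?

Tangent(A1, PV) at P — off by 6.30°.

S = (0.00, 0.00) ✓; S.y = 0.00, Q.y = 0.00 ✓; |SQ| = 32.10 ✓; ∠(GQ, QS) = 90.00° ✓; |GQ| = 7.600 ✓; bearing(G→P) − bearing(G→Q) = 91.00° ✓; |GP| = 7.600 ✓; ∠(GP, PV) = 83.70° ✗; |PV| = 26.40 ✓.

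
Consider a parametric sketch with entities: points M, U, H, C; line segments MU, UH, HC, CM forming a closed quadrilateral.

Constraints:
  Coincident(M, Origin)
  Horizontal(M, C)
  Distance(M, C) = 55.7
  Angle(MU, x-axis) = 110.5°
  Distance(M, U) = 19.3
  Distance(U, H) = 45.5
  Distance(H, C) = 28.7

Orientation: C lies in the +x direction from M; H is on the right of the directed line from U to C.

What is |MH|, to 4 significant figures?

30.63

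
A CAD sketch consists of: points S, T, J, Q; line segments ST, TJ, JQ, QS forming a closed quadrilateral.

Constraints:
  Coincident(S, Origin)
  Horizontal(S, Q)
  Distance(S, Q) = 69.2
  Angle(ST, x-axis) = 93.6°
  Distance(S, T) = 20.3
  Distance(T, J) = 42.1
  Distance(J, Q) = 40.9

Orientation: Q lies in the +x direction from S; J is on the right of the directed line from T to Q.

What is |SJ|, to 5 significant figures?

30.523

Checks: |TJ| = 42.10 ✓; |JQ| = 40.90 ✓.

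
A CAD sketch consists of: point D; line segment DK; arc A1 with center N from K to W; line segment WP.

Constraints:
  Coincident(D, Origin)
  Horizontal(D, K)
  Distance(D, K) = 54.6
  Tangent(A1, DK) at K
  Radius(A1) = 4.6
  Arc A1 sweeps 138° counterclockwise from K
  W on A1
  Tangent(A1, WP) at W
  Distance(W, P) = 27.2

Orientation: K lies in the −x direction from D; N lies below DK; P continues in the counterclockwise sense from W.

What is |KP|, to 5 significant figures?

31.322

On A1, K sits at bearing 90° from N; a 138° counterclockwise sweep puts W at bearing 228°, so W = N + 4.6·(cos 228°, sin 228°) = (-57.678, -8.0185). A1 meets WP tangentially, so NW is at right angles to WP, so WP runs along (−sin 228°, cos 228°); with |WP| = 27.2, P = (-37.464, -26.219). Then |KP| = |P − K| = 31.322.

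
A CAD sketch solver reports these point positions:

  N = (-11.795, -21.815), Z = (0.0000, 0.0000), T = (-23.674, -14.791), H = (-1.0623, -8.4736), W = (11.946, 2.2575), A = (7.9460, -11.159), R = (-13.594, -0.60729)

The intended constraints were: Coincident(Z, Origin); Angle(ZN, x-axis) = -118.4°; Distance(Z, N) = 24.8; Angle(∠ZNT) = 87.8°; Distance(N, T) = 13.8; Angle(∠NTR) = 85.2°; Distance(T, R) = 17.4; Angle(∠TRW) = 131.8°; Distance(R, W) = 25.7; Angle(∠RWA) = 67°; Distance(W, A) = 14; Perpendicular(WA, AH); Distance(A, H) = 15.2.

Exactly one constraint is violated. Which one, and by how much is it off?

Distance(A, H) = 15.2 — off by 5.80.

Z = (0.00, 0.00) ✓; ZN at -118.4° ✓; |ZN| = 24.80 ✓; ∠ZNT = 87.80° ✓; |NT| = 13.80 ✓; ∠NTR = 85.20° ✓; |TR| = 17.40 ✓; ∠TRW = 131.8° ✓; |RW| = 25.70 ✓; ∠RWA = 67.00° ✓; |WA| = 14.00 ✓; ∠(WA, AH) = 90.00° ✓; |AH| = 9.400 ✗.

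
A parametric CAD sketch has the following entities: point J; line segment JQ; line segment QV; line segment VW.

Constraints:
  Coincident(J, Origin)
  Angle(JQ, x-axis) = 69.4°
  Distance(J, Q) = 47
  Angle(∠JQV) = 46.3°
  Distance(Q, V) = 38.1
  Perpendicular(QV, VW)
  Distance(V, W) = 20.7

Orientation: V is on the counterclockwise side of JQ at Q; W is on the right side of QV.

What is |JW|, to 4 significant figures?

54.97

J is at the origin; JQ runs at 69.4° with length 47.0, so Q = 47.0·(cos 69.4°, sin 69.4°) = (16.54, 43.99). ∠JQV = 46.3°, so QV runs at 69.4° + (180° − 46.3°) = 203.1° from the x-axis; with |QV| = 38.1, V = Q + 38.1·(cos 203.1°, sin 203.1°) = (-18.51, 29.05). QV ⟂ VW; with |VW| = 20.7 on the right of QV, W = V + 20.7·(-0.3923, 0.9198) = (-26.63, 48.09). Then |JW| = |W − J| = 54.97.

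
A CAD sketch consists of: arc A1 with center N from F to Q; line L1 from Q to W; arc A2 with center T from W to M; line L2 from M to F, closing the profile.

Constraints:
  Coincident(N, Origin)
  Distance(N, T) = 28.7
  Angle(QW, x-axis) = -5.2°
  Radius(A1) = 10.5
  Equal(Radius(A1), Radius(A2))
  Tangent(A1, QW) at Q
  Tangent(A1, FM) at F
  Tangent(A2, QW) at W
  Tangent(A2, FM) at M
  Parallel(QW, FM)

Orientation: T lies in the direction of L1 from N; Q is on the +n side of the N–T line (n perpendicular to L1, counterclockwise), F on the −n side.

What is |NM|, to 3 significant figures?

30.6

The slot axis is L1's direction at -5.2°, so u = (cos -5.2°, sin -5.2°) = (0.996, -0.0906) and n = (−sin -5.2°, cos -5.2°) = (0.0906, 0.996). N is at the origin and T lies 28.7 along u from N, so T = 28.7·u = (28.6, -2.60). Tangency of A1 to both parallel lines with radius 10.5 puts Q and F at N ± 10.5·n: Q = (0.952, 10.5), F = (-0.952, -10.5). Equal radii place W and M the same way about T: W = T + 10.5·n = (29.5, 7.86), M = T − 10.5·n = (27.6, -13.1). Then |NM| = |M − N| = 30.6.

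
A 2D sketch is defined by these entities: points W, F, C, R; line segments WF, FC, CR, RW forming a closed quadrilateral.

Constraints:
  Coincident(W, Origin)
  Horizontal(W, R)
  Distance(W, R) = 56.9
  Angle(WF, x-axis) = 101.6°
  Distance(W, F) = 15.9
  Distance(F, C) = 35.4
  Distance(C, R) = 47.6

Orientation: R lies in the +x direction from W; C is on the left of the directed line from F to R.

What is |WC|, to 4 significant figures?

44.23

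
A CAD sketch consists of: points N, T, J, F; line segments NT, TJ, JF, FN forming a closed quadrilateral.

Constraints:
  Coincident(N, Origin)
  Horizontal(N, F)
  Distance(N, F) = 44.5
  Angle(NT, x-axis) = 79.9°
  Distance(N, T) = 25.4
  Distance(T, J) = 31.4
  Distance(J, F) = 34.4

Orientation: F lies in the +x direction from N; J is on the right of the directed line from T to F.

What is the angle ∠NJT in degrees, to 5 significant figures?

50.072°

N is at the origin; NF is horizontal with |NF| = 44.5 and F in +x, so F = (44.5, 0). NT runs at 79.9° with |NT| = 25.4, so T = (4.4543, 25.006). J is determined by |TJ| = 31.4 and |JF| = 34.4 together: it lies at the intersection of circle(T, 31.4) and circle(F, 34.4). With |TF| = 47.212, the foot of the radical line on TF is 21.515 from T and the perpendicular offset is √(31.4² − 21.515²) = 22.870. Taking the right-of-TF solution: J = (10.590, -5.7882).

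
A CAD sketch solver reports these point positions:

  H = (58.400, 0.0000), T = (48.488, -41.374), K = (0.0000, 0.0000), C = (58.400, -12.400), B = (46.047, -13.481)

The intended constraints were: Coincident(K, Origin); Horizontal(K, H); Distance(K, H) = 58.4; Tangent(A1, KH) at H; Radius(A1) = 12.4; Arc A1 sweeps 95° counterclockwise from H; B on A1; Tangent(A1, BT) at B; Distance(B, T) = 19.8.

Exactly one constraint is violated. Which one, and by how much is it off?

Distance(B, T) = 19.8 — off by 8.20.

K = (0.00, 0.00) ✓; K.y = 0.00, H.y = 0.00 ✓; |KH| = 58.40 ✓; ∠(CH, HK) = 90.00° ✓; |CH| = 12.40 ✓; bearing(C→B) − bearing(C→H) = 95.00° ✓; |CB| = 12.40 ✓; ∠(CB, BT) = 90.00° ✓; |BT| = 28.00 ✗.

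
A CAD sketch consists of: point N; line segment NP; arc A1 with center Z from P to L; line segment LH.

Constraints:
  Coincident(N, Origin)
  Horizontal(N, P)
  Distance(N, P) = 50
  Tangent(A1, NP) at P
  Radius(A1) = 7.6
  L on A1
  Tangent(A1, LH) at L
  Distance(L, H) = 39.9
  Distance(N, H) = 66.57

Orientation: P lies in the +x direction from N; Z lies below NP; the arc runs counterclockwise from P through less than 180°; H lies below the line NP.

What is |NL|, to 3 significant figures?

43.2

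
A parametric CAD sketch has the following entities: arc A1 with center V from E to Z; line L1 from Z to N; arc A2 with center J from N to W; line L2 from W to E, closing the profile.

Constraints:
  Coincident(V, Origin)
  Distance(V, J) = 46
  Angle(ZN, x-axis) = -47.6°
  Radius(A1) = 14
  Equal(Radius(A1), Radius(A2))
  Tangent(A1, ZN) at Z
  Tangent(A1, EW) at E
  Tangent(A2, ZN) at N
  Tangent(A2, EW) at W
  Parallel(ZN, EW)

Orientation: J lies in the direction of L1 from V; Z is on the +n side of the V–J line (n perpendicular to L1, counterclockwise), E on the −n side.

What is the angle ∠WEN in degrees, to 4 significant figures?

31.33°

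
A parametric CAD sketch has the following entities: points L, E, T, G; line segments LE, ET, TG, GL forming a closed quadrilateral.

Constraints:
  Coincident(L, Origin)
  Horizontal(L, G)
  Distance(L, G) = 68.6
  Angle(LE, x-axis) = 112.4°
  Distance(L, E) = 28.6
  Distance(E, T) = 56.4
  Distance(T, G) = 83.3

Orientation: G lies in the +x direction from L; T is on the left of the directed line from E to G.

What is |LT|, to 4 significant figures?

74.59

Checks: |ET| = 56.40 ✓; |TG| = 83.30 ✓.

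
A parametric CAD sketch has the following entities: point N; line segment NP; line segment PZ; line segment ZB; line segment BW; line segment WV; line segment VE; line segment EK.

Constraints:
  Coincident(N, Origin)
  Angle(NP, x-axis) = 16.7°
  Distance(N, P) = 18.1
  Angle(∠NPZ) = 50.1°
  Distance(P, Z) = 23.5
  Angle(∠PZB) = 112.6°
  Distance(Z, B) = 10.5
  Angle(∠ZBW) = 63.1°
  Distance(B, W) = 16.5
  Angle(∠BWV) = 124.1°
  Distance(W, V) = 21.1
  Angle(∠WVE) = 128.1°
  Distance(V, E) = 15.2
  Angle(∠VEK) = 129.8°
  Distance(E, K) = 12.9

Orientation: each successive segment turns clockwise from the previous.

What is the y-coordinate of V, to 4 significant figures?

0.7724

N is at the origin; NP runs at 16.7° with length 18.1, so P = (17.34, 5.201). ∠NPZ = 50.1° gives PZ at -113.2° from the x-axis; with |PZ| = 23.5, Z = (8.079, -16.40). ∠PZB = 112.6° gives ZB at 179.4° from the x-axis; with |ZB| = 10.5, B = (-2.420, -16.29). ∠ZBW = 63.1° gives BW at 62.50° from the x-axis; with |BW| = 16.5, W = (5.198, -1.653). ∠BWV = 124.1° gives WV at 6.600° from the x-axis; with |WV| = 21.1, V = (26.16, 0.7724). So V.y = 0.7724.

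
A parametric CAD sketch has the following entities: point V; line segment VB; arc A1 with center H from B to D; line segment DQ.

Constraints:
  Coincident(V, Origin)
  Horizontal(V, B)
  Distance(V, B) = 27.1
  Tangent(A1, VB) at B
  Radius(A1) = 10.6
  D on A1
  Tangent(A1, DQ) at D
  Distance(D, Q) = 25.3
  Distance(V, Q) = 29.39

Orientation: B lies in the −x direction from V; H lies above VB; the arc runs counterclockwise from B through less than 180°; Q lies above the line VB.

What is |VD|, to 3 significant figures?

18.6

Checks: |VB| = 27.10 ✓; |HD| = 10.60 ✓; ∠(HD, DQ) = 90.00° ✓; |DQ| = 25.30 ✓; |VQ| = 29.39 ✓.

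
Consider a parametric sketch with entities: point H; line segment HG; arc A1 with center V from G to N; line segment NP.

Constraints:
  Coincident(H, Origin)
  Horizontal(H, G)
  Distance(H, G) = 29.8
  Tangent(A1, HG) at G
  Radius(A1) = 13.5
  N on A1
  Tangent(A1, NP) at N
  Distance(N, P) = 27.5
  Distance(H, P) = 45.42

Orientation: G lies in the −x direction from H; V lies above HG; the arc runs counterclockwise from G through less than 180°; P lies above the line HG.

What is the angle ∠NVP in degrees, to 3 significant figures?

63.9°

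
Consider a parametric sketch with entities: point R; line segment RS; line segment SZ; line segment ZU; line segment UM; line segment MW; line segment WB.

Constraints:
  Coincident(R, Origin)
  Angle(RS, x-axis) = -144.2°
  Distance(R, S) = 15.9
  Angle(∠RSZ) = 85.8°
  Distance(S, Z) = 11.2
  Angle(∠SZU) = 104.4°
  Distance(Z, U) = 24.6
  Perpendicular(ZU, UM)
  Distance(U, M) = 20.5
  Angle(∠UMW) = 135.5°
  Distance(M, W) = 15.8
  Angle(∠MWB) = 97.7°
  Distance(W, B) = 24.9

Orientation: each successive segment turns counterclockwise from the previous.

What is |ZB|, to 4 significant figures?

18.03

R is at the origin; RS runs at -144.2° with length 15.9, so S = (-12.90, -9.301). ∠RSZ = 85.8° gives SZ at -50.00° from the x-axis; with |SZ| = 11.2, Z = (-5.697, -17.88). ∠SZU = 104.4° gives ZU at 25.60° from the x-axis; with |ZU| = 24.6, U = (16.49, -7.251). ZU is perpendicular to UM, so UM runs at 115.6°; with |UM| = 20.5, M = (7.631, 11.24). ∠UMW = 135.5° gives MW at 160.1° from the x-axis; with |MW| = 15.8, W = (-7.226, 16.61). ∠MWB = 97.7° gives WB at -117.6° from the x-axis; with |WB| = 24.9, B = (-18.76, -5.452). Then |ZB| = |B − Z| = 18.03.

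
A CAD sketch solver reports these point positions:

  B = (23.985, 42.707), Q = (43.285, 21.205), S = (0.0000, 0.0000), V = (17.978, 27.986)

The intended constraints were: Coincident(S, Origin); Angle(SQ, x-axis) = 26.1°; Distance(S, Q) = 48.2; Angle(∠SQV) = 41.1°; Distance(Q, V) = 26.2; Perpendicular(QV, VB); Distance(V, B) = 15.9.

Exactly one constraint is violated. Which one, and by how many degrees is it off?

Perpendicular(QV, VB) — off by 7.20°.

S = (0.00, 0.00) ✓; SQ at 26.10° ✓; |SQ| = 48.20 ✓; ∠SQV = 41.10° ✓; |QV| = 26.20 ✓; ∠(QV, VB) = 97.20° ✗; |VB| = 15.90 ✓.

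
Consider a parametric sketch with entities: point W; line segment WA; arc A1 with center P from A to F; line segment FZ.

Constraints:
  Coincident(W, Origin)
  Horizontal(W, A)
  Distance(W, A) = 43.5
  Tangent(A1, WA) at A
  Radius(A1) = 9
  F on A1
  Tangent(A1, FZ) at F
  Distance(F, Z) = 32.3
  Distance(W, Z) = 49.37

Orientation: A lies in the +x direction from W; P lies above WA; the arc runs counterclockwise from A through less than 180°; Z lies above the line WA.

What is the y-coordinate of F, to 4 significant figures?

14.79

Checks: |PF| = 9.000 ✓; ∠(PF, FZ) = 90.00° ✓; |FZ| = 32.30 ✓; |WZ| = 49.37 ✓.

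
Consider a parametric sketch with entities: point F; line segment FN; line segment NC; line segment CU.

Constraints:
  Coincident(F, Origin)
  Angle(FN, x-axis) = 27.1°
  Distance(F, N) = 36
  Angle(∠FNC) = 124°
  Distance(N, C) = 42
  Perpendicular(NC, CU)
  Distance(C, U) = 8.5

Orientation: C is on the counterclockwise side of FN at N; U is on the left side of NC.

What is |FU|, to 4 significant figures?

65.70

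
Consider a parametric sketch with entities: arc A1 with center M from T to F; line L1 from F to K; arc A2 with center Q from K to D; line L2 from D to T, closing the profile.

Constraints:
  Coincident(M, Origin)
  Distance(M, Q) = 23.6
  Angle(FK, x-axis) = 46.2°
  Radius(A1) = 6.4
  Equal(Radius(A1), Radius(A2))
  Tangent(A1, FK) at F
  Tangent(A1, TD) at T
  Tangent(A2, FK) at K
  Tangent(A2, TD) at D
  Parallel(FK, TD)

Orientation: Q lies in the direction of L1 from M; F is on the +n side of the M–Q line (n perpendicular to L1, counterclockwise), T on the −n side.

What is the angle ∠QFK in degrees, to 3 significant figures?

15.2°

The slot axis is L1's direction at 46.2°, so u = (cos 46.2°, sin 46.2°) = (0.692, 0.722) and n = (−sin 46.2°, cos 46.2°) = (-0.722, 0.692). M is at the origin and Q lies 23.6 along u from M, so Q = 23.6·u = (16.3, 17.0). Tangency of A1 to both parallel lines with radius 6.4 puts F and T at M ± 6.4·n: F = (-4.62, 4.43), T = (4.62, -4.43). Equal radii place K and D the same way about Q: K = Q + 6.4·n = (11.7, 21.5), D = Q − 6.4·n = (21.0, 12.6). Then cos ∠QFK = FQ·FK / (|FQ||FK|), giving 15.2°.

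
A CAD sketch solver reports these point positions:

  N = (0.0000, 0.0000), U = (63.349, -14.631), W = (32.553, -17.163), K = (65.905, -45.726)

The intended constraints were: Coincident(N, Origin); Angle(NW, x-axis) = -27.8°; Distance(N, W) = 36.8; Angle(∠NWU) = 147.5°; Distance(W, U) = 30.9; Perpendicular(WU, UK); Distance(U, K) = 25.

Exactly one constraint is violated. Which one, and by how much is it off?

Distance(U, K) = 25 — off by 6.20.

N = (0.00, 0.00) ✓; NW at -27.80° ✓; |NW| = 36.80 ✓; ∠NWU = 147.5° ✓; |WU| = 30.90 ✓; ∠(WU, UK) = 90.00° ✓; |UK| = 31.20 ✗.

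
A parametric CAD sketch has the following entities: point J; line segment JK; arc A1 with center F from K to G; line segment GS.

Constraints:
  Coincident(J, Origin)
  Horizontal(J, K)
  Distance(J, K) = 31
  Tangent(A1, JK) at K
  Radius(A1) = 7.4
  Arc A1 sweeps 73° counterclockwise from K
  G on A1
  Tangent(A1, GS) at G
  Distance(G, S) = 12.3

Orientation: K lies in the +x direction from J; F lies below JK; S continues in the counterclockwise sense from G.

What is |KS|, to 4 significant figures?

20.07

On A1, K sits at bearing 90° from F; a 73° counterclockwise sweep puts G at bearing 163°, so G = F + 7.4·(cos 163°, sin 163°) = (23.92, -5.236). The tangent condition forces FG to be normal to GS, so GS runs along (−sin 163°, cos 163°); with |GS| = 12.3, S = (20.33, -17.00). Then |KS| = |S − K| = 20.07.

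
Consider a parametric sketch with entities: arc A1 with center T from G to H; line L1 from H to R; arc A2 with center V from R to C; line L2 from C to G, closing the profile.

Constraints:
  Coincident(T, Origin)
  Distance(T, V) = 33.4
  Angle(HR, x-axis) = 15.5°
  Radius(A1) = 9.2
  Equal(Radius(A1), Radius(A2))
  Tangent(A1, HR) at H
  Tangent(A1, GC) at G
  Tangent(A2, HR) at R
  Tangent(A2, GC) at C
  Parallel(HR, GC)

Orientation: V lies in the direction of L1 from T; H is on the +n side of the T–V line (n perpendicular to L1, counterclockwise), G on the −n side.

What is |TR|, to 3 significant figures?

34.6

The slot axis is L1's direction at 15.5°, so u = (cos 15.5°, sin 15.5°) = (0.964, 0.267) and n = (−sin 15.5°, cos 15.5°) = (-0.267, 0.964). T is at the origin and V lies 33.4 along u from T, so V = 33.4·u = (32.2, 8.93). Tangency of A1 to both parallel lines with radius 9.2 puts H and G at T ± 9.2·n: H = (-2.46, 8.87), G = (2.46, -8.87). Equal radii place R and C the same way about V: R = V + 9.2·n = (29.7, 17.8), C = V − 9.2·n = (34.6, 0.0604). Then |TR| = |R − T| = 34.6.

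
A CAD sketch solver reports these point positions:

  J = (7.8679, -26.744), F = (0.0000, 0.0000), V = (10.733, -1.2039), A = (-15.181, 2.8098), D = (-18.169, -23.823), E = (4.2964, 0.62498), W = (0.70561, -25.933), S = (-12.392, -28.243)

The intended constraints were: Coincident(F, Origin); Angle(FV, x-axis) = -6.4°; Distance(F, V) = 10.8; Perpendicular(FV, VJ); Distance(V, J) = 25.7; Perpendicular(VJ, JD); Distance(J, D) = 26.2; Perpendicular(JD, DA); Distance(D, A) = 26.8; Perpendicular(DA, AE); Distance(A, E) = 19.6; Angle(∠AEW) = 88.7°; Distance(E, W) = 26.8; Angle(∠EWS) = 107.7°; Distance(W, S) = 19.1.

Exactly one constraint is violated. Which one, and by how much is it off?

Distance(W, S) = 19.1 — off by 5.80.

F = (0.00, 0.00) ✓; FV at -6.400° ✓; |FV| = 10.80 ✓; ∠(FV, VJ) = 90.00° ✓; |VJ| = 25.70 ✓; ∠(VJ, JD) = 90.00° ✓; |JD| = 26.20 ✓; ∠(JD, DA) = 90.00° ✓; |DA| = 26.80 ✓; ∠(DA, AE) = 90.00° ✓; |AE| = 19.60 ✓; ∠AEW = 88.70° ✓; |EW| = 26.80 ✓; ∠EWS = 107.7° ✓; |WS| = 13.30 ✗.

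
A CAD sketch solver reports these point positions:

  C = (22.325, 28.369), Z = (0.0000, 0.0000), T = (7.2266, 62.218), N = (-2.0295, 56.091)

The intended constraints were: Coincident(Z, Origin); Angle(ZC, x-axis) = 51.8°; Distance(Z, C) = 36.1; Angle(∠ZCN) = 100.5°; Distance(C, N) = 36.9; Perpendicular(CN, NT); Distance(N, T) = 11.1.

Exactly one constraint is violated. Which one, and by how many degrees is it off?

Perpendicular(CN, NT) — off by 7.80°.

Z = (0.00, 0.00) ✓; ZC at 51.80° ✓; |ZC| = 36.10 ✓; ∠ZCN = 100.5° ✓; |CN| = 36.90 ✓; ∠(CN, NT) = 97.80° ✗; |NT| = 11.10 ✓.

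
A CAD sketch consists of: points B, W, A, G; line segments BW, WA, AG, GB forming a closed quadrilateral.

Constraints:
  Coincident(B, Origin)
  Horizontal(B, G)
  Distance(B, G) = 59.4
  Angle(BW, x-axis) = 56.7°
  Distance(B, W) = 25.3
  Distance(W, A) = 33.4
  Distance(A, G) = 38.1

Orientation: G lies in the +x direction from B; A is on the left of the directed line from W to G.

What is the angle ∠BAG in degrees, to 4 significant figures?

75.06°

B is at the origin; B and G share the same y with |BG| = 59.4 and G in +x, so G = (59.4, 0). BW runs at 56.7° with |BW| = 25.3, so W = (13.89, 21.15). A is determined by |WA| = 33.4 and |AG| = 38.1 together: it lies at the intersection of circle(W, 33.4) and circle(G, 38.1). With |WG| = 50.18, the foot of the radical line on WG is 21.74 from W and the perpendicular offset is √(33.4² − 21.74²) = 25.35. Taking the left-of-WG solution: A = (44.29, 34.98).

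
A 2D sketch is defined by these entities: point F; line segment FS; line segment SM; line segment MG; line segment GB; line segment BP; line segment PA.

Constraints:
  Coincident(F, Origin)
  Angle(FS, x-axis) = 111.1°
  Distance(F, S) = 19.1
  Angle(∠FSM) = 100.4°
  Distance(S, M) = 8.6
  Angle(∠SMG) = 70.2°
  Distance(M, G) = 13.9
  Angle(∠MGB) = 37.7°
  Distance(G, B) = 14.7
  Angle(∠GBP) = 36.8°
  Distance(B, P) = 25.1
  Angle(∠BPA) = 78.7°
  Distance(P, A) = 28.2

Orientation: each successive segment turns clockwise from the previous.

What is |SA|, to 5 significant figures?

32.976

F is at the origin; FS runs at 111.1° with length 19.1, so S = (-6.8759, 17.819). ∠FSM = 100.4° gives SM at 31.500° from the x-axis; with |SM| = 8.6, M = (0.45677, 22.313). ∠SMG = 70.2° gives MG at -78.300° from the x-axis; with |MG| = 13.9, G = (3.2755, 8.7017). ∠MGB = 37.7° gives GB at 139.40° from the x-axis; with |GB| = 14.7, B = (-7.8858, 18.268). ∠GBP = 36.8° gives BP at -3.8000° from the x-axis; with |BP| = 25.1, P = (17.159, 16.605). ∠BPA = 78.7° gives PA at -105.10° from the x-axis; with |PA| = 28.2, A = (9.8128, -10.622). Then |SA| = |A − S| = 32.976.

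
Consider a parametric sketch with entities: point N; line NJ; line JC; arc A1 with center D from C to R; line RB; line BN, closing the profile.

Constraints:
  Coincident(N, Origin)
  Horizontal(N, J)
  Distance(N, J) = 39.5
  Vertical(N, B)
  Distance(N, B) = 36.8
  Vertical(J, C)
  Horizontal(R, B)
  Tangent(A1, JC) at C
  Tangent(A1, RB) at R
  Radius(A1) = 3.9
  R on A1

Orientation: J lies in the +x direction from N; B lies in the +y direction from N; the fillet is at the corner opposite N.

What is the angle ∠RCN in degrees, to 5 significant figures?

84.791°

The virtual corner opposite N is at (39.500, 36.800). The tangent condition forces DC to be normal to JC and A1 meets RB tangentially, so DR is at right angles to RB, with radius 3.9, so the center D sits 3.9 in from both sides at D = (35.600, 32.900). That places the tangent points at C = (39.500, 32.900) on JC and R = (35.600, 36.800) on RB. Then cos ∠RCN = CR·CN / (|CR||CN|), giving 84.791°.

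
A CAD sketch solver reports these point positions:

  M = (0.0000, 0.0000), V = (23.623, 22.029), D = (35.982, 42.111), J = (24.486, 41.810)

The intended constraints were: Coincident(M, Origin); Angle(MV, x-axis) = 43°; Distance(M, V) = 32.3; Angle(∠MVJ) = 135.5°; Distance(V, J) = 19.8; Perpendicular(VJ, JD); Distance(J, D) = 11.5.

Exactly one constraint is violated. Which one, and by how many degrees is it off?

Perpendicular(VJ, JD) — off by 4.00°.

M = (0.00, 0.00) ✓; MV at 43.00° ✓; |MV| = 32.30 ✓; ∠MVJ = 135.5° ✓; |VJ| = 19.80 ✓; ∠(VJ, JD) = 86.00° ✗; |JD| = 11.50 ✓.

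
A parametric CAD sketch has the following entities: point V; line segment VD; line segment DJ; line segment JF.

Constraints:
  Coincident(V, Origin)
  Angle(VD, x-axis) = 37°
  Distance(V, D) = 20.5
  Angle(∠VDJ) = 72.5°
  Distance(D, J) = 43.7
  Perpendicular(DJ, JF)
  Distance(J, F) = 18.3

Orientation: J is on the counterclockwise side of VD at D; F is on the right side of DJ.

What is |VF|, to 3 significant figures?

53.3

∠VDJ = 72.5°, so DJ runs at 37.0° + (180° − 72.5°) = 144° from the x-axis; with |DJ| = 43.7, J = D + 43.7·(cos 144°, sin 144°) = (-19.2, 37.7). DJ is perpendicular to JF; with |JF| = 18.3 on the right of DJ, F = J + 18.3·(0.581, 0.814) = (-8.58, 52.6). Then |VF| = |F − V| = 53.3.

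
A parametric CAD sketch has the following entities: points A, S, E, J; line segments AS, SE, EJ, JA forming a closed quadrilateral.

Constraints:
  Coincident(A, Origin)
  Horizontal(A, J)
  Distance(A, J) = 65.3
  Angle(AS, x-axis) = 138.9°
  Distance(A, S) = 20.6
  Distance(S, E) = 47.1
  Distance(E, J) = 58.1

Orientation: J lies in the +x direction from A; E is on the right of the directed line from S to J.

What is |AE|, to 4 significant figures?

27.33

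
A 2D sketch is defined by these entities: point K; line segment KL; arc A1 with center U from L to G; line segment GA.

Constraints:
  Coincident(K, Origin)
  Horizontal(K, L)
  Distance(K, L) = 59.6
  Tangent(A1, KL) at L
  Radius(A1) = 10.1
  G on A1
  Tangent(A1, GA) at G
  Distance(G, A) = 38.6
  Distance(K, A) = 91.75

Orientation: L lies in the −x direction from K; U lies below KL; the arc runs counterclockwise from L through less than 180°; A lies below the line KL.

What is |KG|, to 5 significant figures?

69.638

K is at the origin; KL is horizontal with |KL| = 59.6 and L on the −x side, so L = (-59.600, 0.0000). The tangent condition forces UL to be normal to KL, so U = L + (0, -10.1) = (-59.600, -10.100). Since UG ⟂ GA (tangency), |UA| = √(10.1² + 38.6²) = 39.899 regardless of where G sits on A1. So A lies on both circle(K, 91.75) and circle(U, 39.899); the below-KL intersection is A = (-80.445, -44.122). G is the foot of the tangent from A: G = (-69.267, -7.1753).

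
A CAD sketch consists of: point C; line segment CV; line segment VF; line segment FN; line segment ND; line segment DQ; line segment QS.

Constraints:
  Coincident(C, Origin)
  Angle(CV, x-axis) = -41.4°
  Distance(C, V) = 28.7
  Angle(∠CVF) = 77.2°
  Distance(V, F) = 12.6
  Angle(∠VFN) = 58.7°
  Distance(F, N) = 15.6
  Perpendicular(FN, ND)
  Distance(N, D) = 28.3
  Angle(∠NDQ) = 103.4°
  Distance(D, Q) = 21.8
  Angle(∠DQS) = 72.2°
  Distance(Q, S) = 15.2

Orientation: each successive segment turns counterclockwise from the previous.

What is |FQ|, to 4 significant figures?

33.82

C is at the origin; CV runs at -41.4° with length 28.7, so V = (21.53, -18.98). ∠CVF = 77.2° gives VF at 61.40° from the x-axis; with |VF| = 12.6, F = (27.56, -7.917). ∠VFN = 58.7° gives FN at -177.3° from the x-axis; with |FN| = 15.6, N = (11.98, -8.652). FN ⟂ ND, so ND runs at -87.30°; with |ND| = 28.3, D = (13.31, -36.92). ∠NDQ = 103.4° gives DQ at -10.70° from the x-axis; with |DQ| = 21.8, Q = (34.73, -40.97). Then |FQ| = |Q − F| = 33.82.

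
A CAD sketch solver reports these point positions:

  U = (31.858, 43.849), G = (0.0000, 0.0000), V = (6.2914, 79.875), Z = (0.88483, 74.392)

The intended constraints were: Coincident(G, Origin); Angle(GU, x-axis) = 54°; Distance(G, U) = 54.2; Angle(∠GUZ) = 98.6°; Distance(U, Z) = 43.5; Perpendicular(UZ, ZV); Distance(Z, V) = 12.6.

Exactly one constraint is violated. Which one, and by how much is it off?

Distance(Z, V) = 12.6 — off by 4.90.

G = (0.00, 0.00) ✓; GU at 54.00° ✓; |GU| = 54.20 ✓; ∠GUZ = 98.60° ✓; |UZ| = 43.50 ✓; ∠(UZ, ZV) = 90.00° ✓; |ZV| = 7.700 ✗.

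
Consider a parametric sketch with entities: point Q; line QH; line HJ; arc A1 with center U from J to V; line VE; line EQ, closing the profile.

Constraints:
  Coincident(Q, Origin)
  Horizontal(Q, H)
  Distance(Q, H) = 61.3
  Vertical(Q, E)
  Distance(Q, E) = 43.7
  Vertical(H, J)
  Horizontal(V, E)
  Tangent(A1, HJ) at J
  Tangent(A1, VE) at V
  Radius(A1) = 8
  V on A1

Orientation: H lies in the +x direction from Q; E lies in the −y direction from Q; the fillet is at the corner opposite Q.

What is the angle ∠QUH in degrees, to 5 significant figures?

68.817°

QE is vertical with |QE| = 43.7 and E on the −y side, so E = (0.0000, -43.700). The virtual corner opposite Q is at (61.300, -43.700). Tangency of A1 to HJ means the radius UJ is perpendicular to HJ and since A1 is tangent to VE there, UV ⟂ VE, with radius 8.0, so the center U sits 8.0 in from both sides at U = (53.300, -35.700). Then cos ∠QUH = UQ·UH / (|UQ||UH|), giving 68.817°.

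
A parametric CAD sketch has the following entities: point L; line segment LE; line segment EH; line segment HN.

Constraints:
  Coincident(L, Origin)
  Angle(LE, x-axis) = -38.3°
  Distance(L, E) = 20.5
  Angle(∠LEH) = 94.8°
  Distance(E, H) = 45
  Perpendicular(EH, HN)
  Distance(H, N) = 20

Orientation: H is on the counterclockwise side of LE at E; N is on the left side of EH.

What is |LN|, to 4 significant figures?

46.72

L is at the origin; LE runs at -38.3° with length 20.5, so E = 20.5·(cos -38.3°, sin -38.3°) = (16.09, -12.71). ∠LEH = 94.8°, so EH runs at -38.3° + (180° − 94.8°) = 46.90° from the x-axis; with |EH| = 45.0, H = E + 45.0·(cos 46.90°, sin 46.90°) = (46.84, 20.15). The perpendicularity gives HN at right angles to EH; with |HN| = 20.0 on the left of EH, N = H + 20.0·(-0.7302, 0.6833) = (32.23, 33.82). Then |LN| = |N − L| = 46.72.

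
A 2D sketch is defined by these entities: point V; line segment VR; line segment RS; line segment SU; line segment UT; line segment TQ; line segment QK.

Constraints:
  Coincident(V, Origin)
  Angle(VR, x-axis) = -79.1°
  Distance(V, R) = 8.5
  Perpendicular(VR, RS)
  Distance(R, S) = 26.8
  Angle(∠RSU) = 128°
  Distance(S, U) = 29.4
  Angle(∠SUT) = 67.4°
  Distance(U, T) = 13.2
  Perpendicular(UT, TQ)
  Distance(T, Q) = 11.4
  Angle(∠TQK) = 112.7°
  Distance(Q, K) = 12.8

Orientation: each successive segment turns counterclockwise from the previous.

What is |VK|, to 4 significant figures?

39.23

V is at the origin; VR runs at -79.1° with length 8.5, so R = (1.607, -8.347). The perpendicularity gives RS at right angles to VR, so RS runs at 10.90°; with |RS| = 26.8, S = (27.92, -3.279). ∠RSU = 128.0° gives SU at 62.90° from the x-axis; with |SU| = 29.4, U = (41.32, 22.89). ∠SUT = 67.4° gives UT at 175.5° from the x-axis; with |UT| = 13.2, T = (28.16, 23.93). UT ⟂ TQ, so TQ runs at -94.50°; with |TQ| = 11.4, Q = (27.26, 12.56). ∠TQK = 112.7° gives QK at -27.20° from the x-axis; with |QK| = 12.8, K = (38.65, 6.713). Then |VK| = |K − V| = 39.23.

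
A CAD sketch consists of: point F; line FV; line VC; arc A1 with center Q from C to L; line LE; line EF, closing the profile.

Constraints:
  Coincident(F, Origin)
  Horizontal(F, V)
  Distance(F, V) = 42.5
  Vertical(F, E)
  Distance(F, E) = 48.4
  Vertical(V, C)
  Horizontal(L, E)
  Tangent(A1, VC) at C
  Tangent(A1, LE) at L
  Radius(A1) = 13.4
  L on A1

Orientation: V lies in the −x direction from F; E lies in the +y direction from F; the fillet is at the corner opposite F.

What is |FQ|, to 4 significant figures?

45.52

F is at the origin; FV is horizontal with |FV| = 42.5 and V on the −x side, so V = (-42.50, 0.000). F and E share the same x with |FE| = 48.4 and E on the +y side, so E = (0.000, 48.40). The virtual corner opposite F is at (-42.50, 48.40). Tangency of A1 to VC means the radius QC is perpendicular to VC and A1 meets LE tangentially, so QL is at right angles to LE, with radius 13.4, so the center Q sits 13.4 in from both sides at Q = (-29.10, 35.00). Then |FQ| = |Q − F| = 45.52.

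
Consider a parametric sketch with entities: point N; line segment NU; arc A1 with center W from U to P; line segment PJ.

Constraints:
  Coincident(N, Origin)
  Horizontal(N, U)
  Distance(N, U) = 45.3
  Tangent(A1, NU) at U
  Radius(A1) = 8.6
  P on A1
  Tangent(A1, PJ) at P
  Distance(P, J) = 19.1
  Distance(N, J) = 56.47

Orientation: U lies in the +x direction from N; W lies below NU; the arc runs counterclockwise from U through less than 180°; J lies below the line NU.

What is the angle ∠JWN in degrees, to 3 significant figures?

109°

N is at the origin; N and U share the same y with |NU| = 45.3 and U on the +x side, so U = (45.3, 0.00). A1 meets NU tangentially, so WU is at right angles to NU, so W = U + (0, -8.6) = (45.3, -8.60). Since WP ⟂ PJ (tangency), |WJ| = √(8.6² + 19.1²) = 20.9 regardless of where P sits on A1. So J lies on both circle(N, 56.47) and circle(W, 20.9); the below-NU intersection is J = (48.3, -29.3). P is the foot of the tangent from J: P = (38.0, -13.2).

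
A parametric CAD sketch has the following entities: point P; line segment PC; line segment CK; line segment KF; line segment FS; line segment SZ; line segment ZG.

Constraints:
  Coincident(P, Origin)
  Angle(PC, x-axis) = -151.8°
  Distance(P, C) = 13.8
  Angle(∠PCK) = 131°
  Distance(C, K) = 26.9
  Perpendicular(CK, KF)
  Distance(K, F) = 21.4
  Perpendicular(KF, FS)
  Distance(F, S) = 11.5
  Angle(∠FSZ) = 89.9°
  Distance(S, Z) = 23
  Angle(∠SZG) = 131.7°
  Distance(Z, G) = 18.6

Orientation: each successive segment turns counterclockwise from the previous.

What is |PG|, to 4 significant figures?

45.48

P is at the origin; PC runs at -151.8° with length 13.8, so C = (-12.16, -6.521). ∠PCK = 131.0° gives CK at -102.8° from the x-axis; with |CK| = 26.9, K = (-18.12, -32.75). CK is perpendicular to KF, so KF runs at -12.80°; with |KF| = 21.4, F = (2.747, -37.49). KF is perpendicular to FS, so FS runs at 77.20°; with |FS| = 11.5, S = (5.294, -26.28). ∠FSZ = 89.9° gives SZ at 167.3° from the x-axis; with |SZ| = 23.0, Z = (-17.14, -21.22). ∠SZG = 131.7° gives ZG at -144.4° from the x-axis; with |ZG| = 18.6, G = (-32.27, -32.05). Then |PG| = |G − P| = 45.48.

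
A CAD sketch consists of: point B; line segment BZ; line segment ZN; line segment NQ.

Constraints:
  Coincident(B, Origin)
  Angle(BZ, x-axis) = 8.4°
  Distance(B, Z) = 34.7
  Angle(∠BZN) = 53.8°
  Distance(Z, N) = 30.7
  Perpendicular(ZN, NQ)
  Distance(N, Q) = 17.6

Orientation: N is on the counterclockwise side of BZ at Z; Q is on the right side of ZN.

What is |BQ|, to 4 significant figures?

46.73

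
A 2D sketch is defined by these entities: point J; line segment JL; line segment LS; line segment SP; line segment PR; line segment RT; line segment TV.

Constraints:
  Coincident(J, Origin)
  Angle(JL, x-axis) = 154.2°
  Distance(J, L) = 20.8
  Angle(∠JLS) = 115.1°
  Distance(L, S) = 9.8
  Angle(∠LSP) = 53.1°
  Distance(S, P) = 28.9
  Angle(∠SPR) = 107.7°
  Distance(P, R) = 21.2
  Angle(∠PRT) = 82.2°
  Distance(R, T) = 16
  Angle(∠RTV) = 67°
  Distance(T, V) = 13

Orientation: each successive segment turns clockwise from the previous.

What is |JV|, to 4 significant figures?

7.663

J is at the origin; JL runs at 154.2° with length 20.8, so L = (-18.73, 9.053). ∠JLS = 115.1° gives LS at 89.30° from the x-axis; with |LS| = 9.8, S = (-18.61, 18.85). ∠LSP = 53.1° gives SP at -37.60° from the x-axis; with |SP| = 28.9, P = (4.290, 1.219). ∠SPR = 107.7° gives PR at -109.9° from the x-axis; with |PR| = 21.2, R = (-2.926, -18.72). ∠PRT = 82.2° gives RT at 152.3° from the x-axis; with |RT| = 16.0, T = (-17.09, -11.28). ∠RTV = 67.0° gives TV at 39.30° from the x-axis; with |TV| = 13.0, V = (-7.032, -3.044). Then |JV| = |V − J| = 7.663.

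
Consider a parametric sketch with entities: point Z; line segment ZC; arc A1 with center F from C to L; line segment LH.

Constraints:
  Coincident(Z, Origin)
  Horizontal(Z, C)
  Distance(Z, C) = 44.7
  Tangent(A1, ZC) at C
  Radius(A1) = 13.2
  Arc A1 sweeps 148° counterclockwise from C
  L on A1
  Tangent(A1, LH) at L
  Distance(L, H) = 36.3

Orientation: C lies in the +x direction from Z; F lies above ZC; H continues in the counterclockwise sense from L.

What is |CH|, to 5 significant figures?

49.694

Z is at the origin; Z and C share the same y with |ZC| = 44.7 and C on the +x side, so C = (44.700, 0.0000). The tangent condition forces FC to be normal to ZC, so F = C + (0, 13.2) = (44.700, 13.200). On A1, C sits at bearing -90° from F; a 148° counterclockwise sweep puts L at bearing 58°, so L = F + 13.2·(cos 58°, sin 58°) = (51.695, 24.394). Since A1 is tangent to LH there, FL ⟂ LH, so LH runs along (−sin 58°, cos 58°); with |LH| = 36.3, H = (20.911, 43.630). Then |CH| = |H − C| = 49.694.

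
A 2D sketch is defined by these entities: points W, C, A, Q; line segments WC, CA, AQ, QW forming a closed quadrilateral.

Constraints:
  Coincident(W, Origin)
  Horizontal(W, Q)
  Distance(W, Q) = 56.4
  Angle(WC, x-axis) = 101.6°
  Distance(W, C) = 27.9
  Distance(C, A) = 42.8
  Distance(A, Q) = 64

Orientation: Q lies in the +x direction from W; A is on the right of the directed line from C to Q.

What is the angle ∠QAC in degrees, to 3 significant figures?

75.9°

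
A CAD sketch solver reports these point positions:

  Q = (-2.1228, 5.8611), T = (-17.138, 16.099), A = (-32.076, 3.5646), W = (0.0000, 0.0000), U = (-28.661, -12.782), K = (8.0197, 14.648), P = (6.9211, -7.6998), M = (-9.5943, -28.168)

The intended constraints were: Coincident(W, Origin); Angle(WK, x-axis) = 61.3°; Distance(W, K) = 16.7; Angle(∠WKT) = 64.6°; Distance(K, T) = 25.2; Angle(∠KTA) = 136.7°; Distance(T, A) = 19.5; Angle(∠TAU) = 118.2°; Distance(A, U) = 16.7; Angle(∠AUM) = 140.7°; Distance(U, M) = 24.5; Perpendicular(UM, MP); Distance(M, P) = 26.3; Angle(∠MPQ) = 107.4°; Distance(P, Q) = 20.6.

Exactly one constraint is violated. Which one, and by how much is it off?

Distance(P, Q) = 20.6 — off by 4.30.

W = (0.00, 0.00) ✓; WK at 61.30° ✓; |WK| = 16.70 ✓; ∠WKT = 64.60° ✓; |KT| = 25.20 ✓; ∠KTA = 136.7° ✓; |TA| = 19.50 ✓; ∠TAU = 118.2° ✓; |AU| = 16.70 ✓; ∠AUM = 140.7° ✓; |UM| = 24.50 ✓; ∠(UM, MP) = 90.00° ✓; |MP| = 26.30 ✓; ∠MPQ = 107.4° ✓; |PQ| = 16.30 ✗.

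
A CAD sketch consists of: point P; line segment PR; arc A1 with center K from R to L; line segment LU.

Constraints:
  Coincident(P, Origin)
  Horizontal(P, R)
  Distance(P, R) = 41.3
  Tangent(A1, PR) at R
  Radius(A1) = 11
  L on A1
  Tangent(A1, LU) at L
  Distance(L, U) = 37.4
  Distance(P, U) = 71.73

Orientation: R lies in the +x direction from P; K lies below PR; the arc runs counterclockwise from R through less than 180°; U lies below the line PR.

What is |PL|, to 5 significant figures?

36.490

Checks: |KL| = 11.00 ✓; ∠(KL, LU) = 90.00° ✓; |LU| = 37.40 ✓; |PU| = 71.73 ✓.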